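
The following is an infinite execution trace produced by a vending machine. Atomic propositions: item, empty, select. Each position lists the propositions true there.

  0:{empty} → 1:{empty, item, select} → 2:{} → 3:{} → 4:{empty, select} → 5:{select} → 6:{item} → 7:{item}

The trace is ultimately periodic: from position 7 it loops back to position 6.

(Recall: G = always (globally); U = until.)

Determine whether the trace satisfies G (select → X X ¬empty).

select → X X ¬empty holds at every position 0..7, and those are all positions ever visited, so G (select → X X ¬empty) holds.
Positions where select holds: 1, 4, 5.
Check X X ¬empty at each: 1→ok, 4→ok, 5→ok.

Satisfied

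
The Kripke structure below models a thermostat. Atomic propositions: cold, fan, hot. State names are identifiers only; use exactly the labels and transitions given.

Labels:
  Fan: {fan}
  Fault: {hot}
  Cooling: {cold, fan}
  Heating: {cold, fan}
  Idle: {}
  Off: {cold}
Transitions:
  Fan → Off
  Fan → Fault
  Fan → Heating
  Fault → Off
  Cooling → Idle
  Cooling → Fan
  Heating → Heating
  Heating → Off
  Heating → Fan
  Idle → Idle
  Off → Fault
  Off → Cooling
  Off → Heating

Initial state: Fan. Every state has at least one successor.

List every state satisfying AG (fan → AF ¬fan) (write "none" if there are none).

States satisfying fan → AF ¬fan: {Fault, Idle, Off}.
States satisfying AG (fan → AF ¬fan): {Idle}.

{Idle}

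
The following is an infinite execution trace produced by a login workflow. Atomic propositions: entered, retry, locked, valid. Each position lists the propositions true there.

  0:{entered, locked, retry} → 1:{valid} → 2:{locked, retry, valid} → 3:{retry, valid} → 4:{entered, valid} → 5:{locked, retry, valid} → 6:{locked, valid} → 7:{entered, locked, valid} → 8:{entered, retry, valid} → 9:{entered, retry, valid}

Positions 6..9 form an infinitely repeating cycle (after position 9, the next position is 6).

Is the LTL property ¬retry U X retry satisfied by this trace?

Violated

Walking from position 0: at position 0, X retry has not yet held and ¬retry fails, so ¬retry U X retry is false.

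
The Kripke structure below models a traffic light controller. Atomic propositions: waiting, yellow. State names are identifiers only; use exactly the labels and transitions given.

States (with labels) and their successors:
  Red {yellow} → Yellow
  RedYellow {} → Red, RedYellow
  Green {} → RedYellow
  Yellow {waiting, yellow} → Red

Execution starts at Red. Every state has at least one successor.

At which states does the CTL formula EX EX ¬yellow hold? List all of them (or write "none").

{RedYellow, Green}

States satisfying EX ¬yellow: {RedYellow, Green}.
States satisfying EX EX ¬yellow: {RedYellow, Green}.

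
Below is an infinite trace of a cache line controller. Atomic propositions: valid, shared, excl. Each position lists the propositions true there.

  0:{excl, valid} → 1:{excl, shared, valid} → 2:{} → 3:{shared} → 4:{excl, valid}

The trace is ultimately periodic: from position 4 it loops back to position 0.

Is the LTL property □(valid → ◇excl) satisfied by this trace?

Yes

valid → ◇excl holds at every position 0..4, and those are all positions ever visited, so □(valid → ◇excl) holds.
Positions where valid holds: 0, 1, 4.
Check ◇excl at each: 0→ok, 1→ok, 4→ok.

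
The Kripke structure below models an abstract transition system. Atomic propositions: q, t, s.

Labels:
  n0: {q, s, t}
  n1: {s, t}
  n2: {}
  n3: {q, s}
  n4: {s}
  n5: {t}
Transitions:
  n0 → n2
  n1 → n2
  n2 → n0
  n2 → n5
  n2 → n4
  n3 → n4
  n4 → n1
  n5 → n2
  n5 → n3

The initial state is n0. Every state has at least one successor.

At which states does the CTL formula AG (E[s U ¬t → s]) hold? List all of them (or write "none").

States satisfying E[s U ¬t → s]: {n0, n1, n3, n4, n5}.
States satisfying AG (E[s U ¬t → s]): ∅.

none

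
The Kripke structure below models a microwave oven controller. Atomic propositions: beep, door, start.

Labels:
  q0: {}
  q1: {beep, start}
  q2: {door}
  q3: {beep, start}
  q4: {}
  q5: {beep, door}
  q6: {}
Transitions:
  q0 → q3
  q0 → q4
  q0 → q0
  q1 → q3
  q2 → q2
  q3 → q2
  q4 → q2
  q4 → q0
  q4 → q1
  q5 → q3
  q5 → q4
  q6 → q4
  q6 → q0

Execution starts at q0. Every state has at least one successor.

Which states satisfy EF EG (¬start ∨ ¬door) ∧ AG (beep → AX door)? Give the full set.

{q2, q3}

States satisfying EG (¬start ∨ ¬door): {q0, q1, q2, q3, q4, q5, q6}.
States satisfying EF EG (¬start ∨ ¬door): {q0, q1, q2, q3, q4, q5, q6}.
States satisfying beep → AX door: {q0, q2, q3, q4, q6}.
States satisfying AG (beep → AX door): {q2, q3}.
States satisfying EF EG (¬start ∨ ¬door) ∧ AG (beep → AX door): {q2, q3}.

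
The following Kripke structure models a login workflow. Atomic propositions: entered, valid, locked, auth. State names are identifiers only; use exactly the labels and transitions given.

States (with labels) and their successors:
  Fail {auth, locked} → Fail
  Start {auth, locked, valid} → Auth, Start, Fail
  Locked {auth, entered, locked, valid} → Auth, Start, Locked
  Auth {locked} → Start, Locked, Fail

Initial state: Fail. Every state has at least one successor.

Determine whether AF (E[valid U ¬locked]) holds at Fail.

Does not hold

States satisfying E[valid U ¬locked]: ∅.
States satisfying AF (E[valid U ¬locked]): ∅.
There is a path from Fail along which E[valid U ¬locked] never holds.
Fail ∉ Sat(AF (E[valid U ¬locked])).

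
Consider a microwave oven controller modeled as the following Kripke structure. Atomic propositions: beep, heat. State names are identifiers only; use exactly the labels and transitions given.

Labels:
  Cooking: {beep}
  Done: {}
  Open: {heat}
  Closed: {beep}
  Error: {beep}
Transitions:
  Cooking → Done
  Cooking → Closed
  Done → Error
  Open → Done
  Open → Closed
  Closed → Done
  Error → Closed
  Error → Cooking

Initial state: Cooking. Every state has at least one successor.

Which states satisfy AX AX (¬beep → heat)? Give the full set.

{Done, Closed}

States satisfying AX (¬beep → heat): {Done, Error}.
States satisfying AX AX (¬beep → heat): {Done, Closed}.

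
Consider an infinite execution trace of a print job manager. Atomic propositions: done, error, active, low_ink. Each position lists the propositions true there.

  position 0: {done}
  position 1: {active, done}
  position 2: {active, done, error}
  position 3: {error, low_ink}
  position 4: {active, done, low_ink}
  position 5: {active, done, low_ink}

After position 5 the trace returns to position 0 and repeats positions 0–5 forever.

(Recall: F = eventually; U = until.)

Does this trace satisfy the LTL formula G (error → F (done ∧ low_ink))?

error → F (done ∧ low_ink) holds at every position 0..5, and those are all positions ever visited, so G (error → F (done ∧ low_ink)) holds.
Positions where error holds: 2, 3.
Check F (done ∧ low_ink) at each: 2→ok, 3→ok.

Holds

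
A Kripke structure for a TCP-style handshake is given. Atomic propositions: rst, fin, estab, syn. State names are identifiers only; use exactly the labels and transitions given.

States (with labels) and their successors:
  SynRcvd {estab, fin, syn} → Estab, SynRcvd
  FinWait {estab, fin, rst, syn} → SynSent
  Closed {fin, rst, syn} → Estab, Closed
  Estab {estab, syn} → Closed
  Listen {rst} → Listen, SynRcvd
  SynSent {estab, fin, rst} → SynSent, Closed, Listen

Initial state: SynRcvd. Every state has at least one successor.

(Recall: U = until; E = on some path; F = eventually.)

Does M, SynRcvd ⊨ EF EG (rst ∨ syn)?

Holds

States satisfying EG (rst ∨ syn): {SynRcvd, FinWait, Closed, Estab, Listen, SynSent}.
States satisfying EF EG (rst ∨ syn): {SynRcvd, FinWait, Closed, Estab, Listen, SynSent}.
Some path from SynRcvd reaches a state where EG (rst ∨ syn) holds.
SynRcvd ∈ Sat(EF EG (rst ∨ syn)).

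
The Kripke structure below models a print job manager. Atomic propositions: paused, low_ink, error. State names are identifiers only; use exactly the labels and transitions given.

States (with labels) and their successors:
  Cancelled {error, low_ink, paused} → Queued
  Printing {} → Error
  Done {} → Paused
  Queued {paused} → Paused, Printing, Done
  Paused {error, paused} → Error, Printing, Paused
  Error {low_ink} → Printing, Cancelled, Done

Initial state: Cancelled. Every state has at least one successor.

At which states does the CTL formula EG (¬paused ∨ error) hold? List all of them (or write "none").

{Printing, Done, Paused, Error}

States satisfying ¬paused ∨ error: {Cancelled, Printing, Done, Paused, Error}.
States satisfying EG (¬paused ∨ error): {Printing, Done, Paused, Error}.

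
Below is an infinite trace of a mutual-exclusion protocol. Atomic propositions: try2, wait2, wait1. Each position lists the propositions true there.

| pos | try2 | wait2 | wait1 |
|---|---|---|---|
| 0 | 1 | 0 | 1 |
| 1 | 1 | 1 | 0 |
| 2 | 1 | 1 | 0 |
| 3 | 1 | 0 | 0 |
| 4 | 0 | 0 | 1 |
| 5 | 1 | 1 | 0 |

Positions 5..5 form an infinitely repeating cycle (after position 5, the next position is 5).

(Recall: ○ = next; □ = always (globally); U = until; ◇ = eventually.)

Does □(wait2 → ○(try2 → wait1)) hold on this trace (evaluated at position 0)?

Violated

wait2 → ○(try2 → wait1) must hold at every position from 0 onward. It fails at position 1, so □(wait2 → ○(try2 → wait1)) is false.
Positions where wait2 holds: 1, 2, 5.
Check ○(try2 → wait1) at each: 1→fails, 2→fails, 5→fails.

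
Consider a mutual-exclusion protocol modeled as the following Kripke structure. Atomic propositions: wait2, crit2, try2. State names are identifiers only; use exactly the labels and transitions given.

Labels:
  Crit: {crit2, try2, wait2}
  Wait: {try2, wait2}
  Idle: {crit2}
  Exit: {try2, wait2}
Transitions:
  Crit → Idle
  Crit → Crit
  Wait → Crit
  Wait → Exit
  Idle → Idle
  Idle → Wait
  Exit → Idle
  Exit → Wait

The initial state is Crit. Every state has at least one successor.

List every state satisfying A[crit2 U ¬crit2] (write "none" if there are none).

{Wait, Exit}

States satisfying crit2: {Crit, Idle}.
States satisfying ¬crit2: {Wait, Exit}.
States satisfying A[crit2 U ¬crit2]: {Wait, Exit}.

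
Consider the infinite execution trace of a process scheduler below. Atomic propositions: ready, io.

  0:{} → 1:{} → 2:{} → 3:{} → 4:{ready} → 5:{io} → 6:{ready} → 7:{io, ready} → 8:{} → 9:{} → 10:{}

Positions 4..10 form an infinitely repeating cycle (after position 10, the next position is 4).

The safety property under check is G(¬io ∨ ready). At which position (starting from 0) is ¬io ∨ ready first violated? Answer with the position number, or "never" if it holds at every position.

Check ¬io ∨ ready at each position in order: 0 ✓, 1 ✓, 2 ✓, 3 ✓, 4 ✓.
At position 5 the labels are {io}, so ¬io ∨ ready is false there. This is the first violation.

5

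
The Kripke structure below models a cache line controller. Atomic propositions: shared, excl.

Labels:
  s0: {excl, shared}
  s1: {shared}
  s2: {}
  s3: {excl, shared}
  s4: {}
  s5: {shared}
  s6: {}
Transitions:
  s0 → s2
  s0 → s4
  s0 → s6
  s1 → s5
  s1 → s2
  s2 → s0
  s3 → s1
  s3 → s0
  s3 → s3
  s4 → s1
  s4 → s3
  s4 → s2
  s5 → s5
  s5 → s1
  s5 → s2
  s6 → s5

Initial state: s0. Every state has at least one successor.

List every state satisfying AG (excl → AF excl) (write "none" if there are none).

{s0, s1, s2, s3, s4, s5, s6}

States satisfying excl → AF excl: {s0, s1, s2, s3, s4, s5, s6}.
States satisfying AG (excl → AF excl): {s0, s1, s2, s3, s4, s5, s6}.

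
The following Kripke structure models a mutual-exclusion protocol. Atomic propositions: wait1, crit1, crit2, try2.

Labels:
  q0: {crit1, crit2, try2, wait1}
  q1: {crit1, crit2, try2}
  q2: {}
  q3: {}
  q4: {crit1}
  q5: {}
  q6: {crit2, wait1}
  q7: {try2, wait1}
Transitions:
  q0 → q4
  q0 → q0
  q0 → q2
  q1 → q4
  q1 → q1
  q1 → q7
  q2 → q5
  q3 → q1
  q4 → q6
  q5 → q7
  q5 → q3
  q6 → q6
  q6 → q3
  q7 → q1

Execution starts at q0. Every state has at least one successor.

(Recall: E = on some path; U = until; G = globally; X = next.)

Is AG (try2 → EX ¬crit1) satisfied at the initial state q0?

States satisfying try2 → EX ¬crit1: {q0, q1, q2, q3, q4, q5, q6}.
States satisfying AG (try2 → EX ¬crit1): ∅.
q7 is reachable from q0 and violates try2 → EX ¬crit1, so AG fails at q0.
q0 ∉ Sat(AG (try2 → EX ¬crit1)).

Violated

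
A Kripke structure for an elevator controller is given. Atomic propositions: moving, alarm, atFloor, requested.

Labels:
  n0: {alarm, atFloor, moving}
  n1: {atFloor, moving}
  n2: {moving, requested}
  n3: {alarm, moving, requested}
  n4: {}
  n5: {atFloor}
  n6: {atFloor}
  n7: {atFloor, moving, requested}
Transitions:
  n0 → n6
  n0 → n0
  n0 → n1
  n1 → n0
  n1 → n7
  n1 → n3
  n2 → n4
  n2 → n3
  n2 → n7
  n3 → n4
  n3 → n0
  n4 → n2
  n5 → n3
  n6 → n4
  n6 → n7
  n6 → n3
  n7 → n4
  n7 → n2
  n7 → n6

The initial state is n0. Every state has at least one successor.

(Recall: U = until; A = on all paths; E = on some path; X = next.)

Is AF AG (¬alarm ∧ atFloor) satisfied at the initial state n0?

States satisfying AG (¬alarm ∧ atFloor): ∅.
States satisfying AF AG (¬alarm ∧ atFloor): ∅.
There is a path from n0 along which AG (¬alarm ∧ atFloor) never holds.
n0 ∉ Sat(AF AG (¬alarm ∧ atFloor)).

No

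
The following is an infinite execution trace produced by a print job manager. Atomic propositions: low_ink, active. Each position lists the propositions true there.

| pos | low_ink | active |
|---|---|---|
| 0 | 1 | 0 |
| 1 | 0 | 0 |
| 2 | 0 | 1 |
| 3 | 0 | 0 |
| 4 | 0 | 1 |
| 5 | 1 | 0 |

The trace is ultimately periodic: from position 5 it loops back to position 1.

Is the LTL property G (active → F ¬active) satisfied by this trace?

Holds

active → F ¬active holds at every position 0..5, and those are all positions ever visited, so G (active → F ¬active) holds.
Positions where active holds: 2, 4.
Check F ¬active at each: 2→ok, 4→ok.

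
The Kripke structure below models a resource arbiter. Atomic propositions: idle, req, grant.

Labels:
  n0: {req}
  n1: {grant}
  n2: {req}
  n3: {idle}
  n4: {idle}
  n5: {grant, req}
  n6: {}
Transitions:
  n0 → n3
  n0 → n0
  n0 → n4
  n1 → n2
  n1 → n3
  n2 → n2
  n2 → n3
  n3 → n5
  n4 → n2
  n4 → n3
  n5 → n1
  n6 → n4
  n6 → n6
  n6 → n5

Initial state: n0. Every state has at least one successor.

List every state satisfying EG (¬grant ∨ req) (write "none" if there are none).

States satisfying ¬grant ∨ req: {n0, n2, n3, n4, n5, n6}.
States satisfying EG (¬grant ∨ req): {n0, n2, n4, n6}.

{n0, n2, n4, n6}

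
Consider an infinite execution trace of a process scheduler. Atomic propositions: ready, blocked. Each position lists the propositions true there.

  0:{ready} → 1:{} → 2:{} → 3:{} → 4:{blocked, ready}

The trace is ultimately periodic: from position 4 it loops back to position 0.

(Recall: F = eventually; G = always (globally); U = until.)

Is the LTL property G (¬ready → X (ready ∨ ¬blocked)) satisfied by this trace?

Holds

¬ready → X (ready ∨ ¬blocked) holds at every position 0..4, and those are all positions ever visited, so G (¬ready → X (ready ∨ ¬blocked)) holds.
Positions where ¬ready holds: 1, 2, 3.
Check X (ready ∨ ¬blocked) at each: 1→ok, 2→ok, 3→ok.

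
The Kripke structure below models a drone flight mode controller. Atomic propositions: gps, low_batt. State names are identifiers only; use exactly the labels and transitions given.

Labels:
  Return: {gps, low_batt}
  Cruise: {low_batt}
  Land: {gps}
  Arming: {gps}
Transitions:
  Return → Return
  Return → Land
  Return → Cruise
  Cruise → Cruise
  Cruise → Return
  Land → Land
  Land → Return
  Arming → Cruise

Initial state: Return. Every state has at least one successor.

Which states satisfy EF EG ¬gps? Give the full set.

{Return, Cruise, Land, Arming}

States satisfying EG ¬gps: {Cruise}.
States satisfying EF EG ¬gps: {Return, Cruise, Land, Arming}.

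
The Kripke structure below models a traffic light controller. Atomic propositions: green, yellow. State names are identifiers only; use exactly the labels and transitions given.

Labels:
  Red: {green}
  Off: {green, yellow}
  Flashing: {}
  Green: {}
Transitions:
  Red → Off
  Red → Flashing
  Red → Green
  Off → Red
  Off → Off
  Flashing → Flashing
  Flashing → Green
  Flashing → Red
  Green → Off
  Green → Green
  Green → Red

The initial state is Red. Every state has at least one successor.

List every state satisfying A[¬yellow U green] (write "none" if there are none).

States satisfying ¬yellow: {Red, Flashing, Green}.
States satisfying green: {Red, Off}.
States satisfying A[¬yellow U green]: {Red, Off}.

{Red, Off}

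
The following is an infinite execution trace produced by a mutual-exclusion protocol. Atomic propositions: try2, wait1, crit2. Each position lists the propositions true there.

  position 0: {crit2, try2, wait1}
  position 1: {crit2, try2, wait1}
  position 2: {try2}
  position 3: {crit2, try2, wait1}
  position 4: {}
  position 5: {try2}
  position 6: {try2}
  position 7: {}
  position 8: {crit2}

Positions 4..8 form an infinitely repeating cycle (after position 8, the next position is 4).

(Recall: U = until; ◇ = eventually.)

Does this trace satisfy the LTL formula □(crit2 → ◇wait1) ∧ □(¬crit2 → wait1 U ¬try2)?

No

crit2 → ◇wait1 must hold at every position from 0 onward. It fails at position 8, so □(crit2 → ◇wait1) is false.
Positions where crit2 holds: 0, 1, 3, 8.
Check ◇wait1 at each: 0→ok, 1→ok, 3→ok, 8→fails.
¬crit2 → wait1 U ¬try2 must hold at every position from 0 onward. It fails at position 2, so □(¬crit2 → wait1 U ¬try2) is false.
Positions where ¬crit2 holds: 2, 4, 5, 6, 7.
Check wait1 U ¬try2 at each: 2→fails, 4→ok, 5→fails, 6→fails, 7→ok.
At position 0: □(crit2 → ◇wait1) is false; □(¬crit2 → wait1 U ¬try2) is false; so □(crit2 → ◇wait1) ∧ □(¬crit2 → wait1 U ¬try2) is false.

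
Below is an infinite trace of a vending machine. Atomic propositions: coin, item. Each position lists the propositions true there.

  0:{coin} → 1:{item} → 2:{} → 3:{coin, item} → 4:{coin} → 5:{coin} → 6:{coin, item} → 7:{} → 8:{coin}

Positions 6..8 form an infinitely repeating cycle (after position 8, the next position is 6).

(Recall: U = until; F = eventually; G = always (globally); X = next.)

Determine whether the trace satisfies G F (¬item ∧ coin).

Yes

F (¬item ∧ coin) holds at every position 0..8, and those are all positions ever visited, so G F (¬item ∧ coin) holds.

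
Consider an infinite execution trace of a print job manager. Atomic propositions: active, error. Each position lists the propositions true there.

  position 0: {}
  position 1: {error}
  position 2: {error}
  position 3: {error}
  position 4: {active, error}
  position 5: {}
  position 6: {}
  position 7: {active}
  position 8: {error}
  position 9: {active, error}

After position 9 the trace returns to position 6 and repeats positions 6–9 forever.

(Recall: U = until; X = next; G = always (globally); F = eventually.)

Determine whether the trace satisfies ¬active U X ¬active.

Walking from position 0: X ¬active first holds at position 0, and ¬active holds at every earlier position along the way, so ¬active U X ¬active holds.

Yes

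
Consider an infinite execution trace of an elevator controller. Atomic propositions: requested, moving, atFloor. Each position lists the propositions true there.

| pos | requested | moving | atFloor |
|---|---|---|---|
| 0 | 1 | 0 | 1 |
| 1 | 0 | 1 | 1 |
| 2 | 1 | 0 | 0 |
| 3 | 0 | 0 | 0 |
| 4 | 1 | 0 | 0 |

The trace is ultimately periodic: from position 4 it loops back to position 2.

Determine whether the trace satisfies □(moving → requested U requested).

Violated

moving → requested U requested must hold at every position from 0 onward. It fails at position 1, so □(moving → requested U requested) is false.
Positions where moving holds: 1.
Check requested U requested at each: 1→fails.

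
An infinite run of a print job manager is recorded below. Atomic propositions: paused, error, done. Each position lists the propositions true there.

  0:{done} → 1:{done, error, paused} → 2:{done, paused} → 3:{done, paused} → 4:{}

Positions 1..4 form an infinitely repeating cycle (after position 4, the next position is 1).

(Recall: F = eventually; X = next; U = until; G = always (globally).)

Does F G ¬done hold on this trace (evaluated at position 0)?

G ¬done is false at every position 0..4, so it never becomes true and F G ¬done fails.

Does not hold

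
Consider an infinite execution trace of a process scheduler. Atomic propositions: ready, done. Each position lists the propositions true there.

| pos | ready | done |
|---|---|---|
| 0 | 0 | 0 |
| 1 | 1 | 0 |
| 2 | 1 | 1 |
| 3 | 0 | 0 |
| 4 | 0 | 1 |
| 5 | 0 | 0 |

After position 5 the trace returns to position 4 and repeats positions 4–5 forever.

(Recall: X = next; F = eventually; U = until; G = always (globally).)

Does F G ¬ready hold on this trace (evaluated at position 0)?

Yes

G ¬ready holds at position 3, which is reachable from 0, so F G ¬ready holds.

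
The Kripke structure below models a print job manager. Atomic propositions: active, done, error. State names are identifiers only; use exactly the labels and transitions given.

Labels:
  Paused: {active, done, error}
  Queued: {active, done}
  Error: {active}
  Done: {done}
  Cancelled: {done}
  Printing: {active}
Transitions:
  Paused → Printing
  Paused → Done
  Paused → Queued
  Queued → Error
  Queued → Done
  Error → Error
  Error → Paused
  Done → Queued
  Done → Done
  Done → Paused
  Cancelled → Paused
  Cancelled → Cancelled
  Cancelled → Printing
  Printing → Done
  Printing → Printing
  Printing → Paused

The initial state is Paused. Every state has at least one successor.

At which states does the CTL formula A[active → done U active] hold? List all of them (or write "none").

{Paused, Queued, Error, Printing}

States satisfying active → done: {Paused, Queued, Done, Cancelled}.
States satisfying active: {Paused, Queued, Error, Printing}.
States satisfying A[active → done U active]: {Paused, Queued, Error, Printing}.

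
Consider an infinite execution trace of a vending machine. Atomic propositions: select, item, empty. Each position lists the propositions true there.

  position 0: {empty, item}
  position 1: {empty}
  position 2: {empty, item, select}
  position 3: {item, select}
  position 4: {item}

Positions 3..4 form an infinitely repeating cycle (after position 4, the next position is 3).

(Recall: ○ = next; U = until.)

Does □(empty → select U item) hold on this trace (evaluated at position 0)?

Does not hold

empty → select U item must hold at every position from 0 onward. It fails at position 1, so □(empty → select U item) is false.
Positions where empty holds: 0, 1, 2.
Check select U item at each: 0→ok, 1→fails, 2→ok.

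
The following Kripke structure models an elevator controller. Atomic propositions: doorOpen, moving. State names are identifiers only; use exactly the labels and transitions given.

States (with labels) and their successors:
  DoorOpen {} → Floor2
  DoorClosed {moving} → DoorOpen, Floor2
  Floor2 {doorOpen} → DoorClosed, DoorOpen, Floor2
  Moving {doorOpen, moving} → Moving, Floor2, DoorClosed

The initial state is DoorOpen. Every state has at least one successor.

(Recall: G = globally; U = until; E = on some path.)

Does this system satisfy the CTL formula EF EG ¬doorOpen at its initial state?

No

States satisfying EG ¬doorOpen: ∅.
States satisfying EF EG ¬doorOpen: ∅.
No suitable path/successor from DoorOpen witnesses the formula.
DoorOpen ∉ Sat(EF EG ¬doorOpen).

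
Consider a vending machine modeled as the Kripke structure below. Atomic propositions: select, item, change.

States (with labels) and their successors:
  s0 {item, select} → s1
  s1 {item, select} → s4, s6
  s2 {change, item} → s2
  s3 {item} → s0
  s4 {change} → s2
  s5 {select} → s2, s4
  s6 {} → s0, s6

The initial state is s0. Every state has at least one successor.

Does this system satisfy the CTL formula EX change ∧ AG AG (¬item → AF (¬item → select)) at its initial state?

Violated

States satisfying change: {s2, s4}.
States satisfying EX change: {s1, s2, s4, s5}.
States satisfying AG (¬item → AF (¬item → select)): {s2, s4, s5}.
States satisfying AG AG (¬item → AF (¬item → select)): {s2, s4, s5}.
States satisfying EX change ∧ AG AG (¬item → AF (¬item → select)): {s2, s4, s5}.
s0 ∉ Sat(EX change ∧ AG AG (¬item → AF (¬item → select))).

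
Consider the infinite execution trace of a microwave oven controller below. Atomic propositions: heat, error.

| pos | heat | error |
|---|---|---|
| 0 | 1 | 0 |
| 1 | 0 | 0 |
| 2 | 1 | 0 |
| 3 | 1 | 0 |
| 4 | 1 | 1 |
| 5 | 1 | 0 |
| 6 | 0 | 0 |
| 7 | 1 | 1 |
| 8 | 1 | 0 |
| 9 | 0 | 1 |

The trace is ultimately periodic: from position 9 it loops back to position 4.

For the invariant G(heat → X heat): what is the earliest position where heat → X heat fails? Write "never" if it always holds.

At position 0 the labels are {heat} and the next position 1 has {}, so heat → X heat is false there. This is the first violation.

0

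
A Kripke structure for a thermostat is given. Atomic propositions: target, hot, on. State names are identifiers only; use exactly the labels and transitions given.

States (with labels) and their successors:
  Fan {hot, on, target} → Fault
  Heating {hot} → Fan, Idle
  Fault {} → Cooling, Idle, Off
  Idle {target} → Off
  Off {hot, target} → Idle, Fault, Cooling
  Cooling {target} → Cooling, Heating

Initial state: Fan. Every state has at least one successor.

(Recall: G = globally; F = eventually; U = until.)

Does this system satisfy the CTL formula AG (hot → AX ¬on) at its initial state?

States satisfying hot → AX ¬on: {Fan, Fault, Idle, Off, Cooling}.
States satisfying AG (hot → AX ¬on): ∅.
Heating is reachable from Fan and violates hot → AX ¬on, so AG fails at Fan.
Fan ∉ Sat(AG (hot → AX ¬on)).

Violated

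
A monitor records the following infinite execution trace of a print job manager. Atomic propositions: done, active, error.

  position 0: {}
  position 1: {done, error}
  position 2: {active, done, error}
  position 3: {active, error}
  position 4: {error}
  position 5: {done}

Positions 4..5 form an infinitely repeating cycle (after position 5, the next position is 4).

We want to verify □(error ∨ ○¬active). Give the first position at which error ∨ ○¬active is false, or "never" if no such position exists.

error ∨ ○¬active holds at every position 0..5, and those are all the positions the trace ever visits, so the invariant □(error ∨ ○¬active) is never violated.

never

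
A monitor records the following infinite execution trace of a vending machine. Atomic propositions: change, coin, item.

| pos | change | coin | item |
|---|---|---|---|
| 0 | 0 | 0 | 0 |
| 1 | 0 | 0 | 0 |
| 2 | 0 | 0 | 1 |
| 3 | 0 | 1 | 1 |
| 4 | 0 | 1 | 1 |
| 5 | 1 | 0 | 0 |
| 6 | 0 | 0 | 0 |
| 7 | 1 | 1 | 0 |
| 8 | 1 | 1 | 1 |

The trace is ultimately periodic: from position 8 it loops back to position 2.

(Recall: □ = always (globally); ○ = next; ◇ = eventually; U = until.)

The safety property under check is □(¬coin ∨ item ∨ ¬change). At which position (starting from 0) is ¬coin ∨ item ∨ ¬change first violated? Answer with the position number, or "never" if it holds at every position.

Check ¬coin ∨ item ∨ ¬change at each position in order: 0 ✓, 1 ✓, 2 ✓, 3 ✓, 4 ✓, 5 ✓, 6 ✓.
At position 7 the labels are {change, coin}, so ¬coin ∨ item ∨ ¬change is false there. This is the first violation.

7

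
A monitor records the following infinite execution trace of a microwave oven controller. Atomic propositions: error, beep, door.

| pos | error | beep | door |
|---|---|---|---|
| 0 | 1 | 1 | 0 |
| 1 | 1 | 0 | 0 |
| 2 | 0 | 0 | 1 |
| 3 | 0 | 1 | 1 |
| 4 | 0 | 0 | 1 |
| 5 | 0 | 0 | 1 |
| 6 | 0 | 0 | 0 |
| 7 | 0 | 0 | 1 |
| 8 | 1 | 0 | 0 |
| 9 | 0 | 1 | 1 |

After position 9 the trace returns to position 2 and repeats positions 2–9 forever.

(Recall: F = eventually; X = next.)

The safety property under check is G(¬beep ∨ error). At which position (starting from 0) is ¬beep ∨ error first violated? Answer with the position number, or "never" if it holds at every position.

3

Check ¬beep ∨ error at each position in order: 0 ✓, 1 ✓, 2 ✓.
At position 3 the labels are {beep, door}, so ¬beep ∨ error is false there. This is the first violation.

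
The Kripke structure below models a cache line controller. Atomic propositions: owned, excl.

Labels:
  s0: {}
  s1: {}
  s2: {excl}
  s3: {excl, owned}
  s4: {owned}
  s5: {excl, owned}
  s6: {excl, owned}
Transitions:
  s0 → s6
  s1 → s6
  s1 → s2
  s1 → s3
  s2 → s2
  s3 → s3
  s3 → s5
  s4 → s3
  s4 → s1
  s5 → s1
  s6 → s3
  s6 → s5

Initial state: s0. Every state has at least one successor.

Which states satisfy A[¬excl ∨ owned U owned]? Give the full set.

{s0, s3, s4, s5, s6}

States satisfying ¬excl ∨ owned: {s0, s1, s3, s4, s5, s6}.
States satisfying owned: {s3, s4, s5, s6}.
States satisfying A[¬excl ∨ owned U owned]: {s0, s3, s4, s5, s6}.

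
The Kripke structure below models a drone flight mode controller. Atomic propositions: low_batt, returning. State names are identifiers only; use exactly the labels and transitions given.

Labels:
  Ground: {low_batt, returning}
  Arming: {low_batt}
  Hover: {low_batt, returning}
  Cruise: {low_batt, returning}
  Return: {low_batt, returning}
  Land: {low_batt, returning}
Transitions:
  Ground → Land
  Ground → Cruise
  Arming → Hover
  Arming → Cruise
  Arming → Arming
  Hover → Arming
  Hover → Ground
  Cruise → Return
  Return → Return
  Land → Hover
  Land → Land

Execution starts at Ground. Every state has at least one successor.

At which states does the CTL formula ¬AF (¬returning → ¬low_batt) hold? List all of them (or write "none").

{Arming}

States satisfying ¬returning → ¬low_batt: {Ground, Hover, Cruise, Return, Land}.
States satisfying AF (¬returning → ¬low_batt): {Ground, Hover, Cruise, Return, Land}.
States satisfying ¬AF (¬returning → ¬low_batt): {Arming}.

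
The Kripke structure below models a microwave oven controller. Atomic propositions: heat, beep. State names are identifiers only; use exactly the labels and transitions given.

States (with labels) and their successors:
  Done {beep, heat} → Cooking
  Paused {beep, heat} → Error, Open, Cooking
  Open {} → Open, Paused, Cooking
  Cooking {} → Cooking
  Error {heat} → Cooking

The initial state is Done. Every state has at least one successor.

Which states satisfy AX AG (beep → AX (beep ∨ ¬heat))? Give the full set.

{Done, Cooking, Error}

States satisfying AG (beep → AX (beep ∨ ¬heat)): {Done, Cooking, Error}.
States satisfying AX AG (beep → AX (beep ∨ ¬heat)): {Done, Cooking, Error}.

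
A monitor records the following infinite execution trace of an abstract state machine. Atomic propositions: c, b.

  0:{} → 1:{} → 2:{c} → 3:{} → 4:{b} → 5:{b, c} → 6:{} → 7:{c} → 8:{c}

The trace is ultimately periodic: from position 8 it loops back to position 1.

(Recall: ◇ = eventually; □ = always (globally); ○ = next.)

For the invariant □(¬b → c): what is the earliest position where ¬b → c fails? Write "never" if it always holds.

At position 0 the labels are {}, so ¬b → c is false there. This is the first violation.

0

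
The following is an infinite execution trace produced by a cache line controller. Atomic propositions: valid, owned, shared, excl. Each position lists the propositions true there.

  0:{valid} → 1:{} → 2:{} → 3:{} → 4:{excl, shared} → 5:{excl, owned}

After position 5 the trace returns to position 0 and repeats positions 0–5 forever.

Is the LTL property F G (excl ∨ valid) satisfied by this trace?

Violated

G (excl ∨ valid) is false at every position 0..5, so it never becomes true and F G (excl ∨ valid) fails.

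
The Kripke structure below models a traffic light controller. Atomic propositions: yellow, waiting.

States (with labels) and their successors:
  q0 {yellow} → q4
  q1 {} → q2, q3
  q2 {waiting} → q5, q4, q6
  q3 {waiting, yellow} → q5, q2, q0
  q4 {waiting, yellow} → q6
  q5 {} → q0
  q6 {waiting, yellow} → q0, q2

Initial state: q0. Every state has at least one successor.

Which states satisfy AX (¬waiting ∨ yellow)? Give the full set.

{q0, q2, q4, q5}

States satisfying ¬waiting ∨ yellow: {q0, q1, q3, q4, q5, q6}.
States satisfying AX (¬waiting ∨ yellow): {q0, q2, q4, q5}.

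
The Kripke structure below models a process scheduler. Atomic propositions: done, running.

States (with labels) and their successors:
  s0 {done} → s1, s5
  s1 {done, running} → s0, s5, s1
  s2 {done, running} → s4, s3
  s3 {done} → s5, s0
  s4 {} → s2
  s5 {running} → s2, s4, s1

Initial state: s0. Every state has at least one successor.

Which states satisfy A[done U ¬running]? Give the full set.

States satisfying done: {s0, s1, s2, s3}.
States satisfying ¬running: {s0, s3, s4}.
States satisfying A[done U ¬running]: {s0, s2, s3, s4}.

{s0, s2, s3, s4}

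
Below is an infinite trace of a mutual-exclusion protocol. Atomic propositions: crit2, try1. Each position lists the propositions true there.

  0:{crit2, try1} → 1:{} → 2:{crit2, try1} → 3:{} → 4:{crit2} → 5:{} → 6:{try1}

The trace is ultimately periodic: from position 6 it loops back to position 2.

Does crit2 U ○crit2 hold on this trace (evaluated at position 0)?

Holds

Walking from position 0: ○crit2 first holds at position 1, and crit2 holds at every earlier position along the way, so crit2 U ○crit2 holds.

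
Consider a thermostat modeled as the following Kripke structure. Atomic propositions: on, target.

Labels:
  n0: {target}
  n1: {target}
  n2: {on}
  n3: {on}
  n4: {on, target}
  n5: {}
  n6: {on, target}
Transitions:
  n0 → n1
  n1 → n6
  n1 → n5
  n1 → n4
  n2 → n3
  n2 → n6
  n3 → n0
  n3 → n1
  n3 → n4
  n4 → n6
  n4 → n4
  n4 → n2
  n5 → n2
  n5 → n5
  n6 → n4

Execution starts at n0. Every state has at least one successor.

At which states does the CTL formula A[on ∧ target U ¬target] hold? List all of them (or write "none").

{n2, n3, n5}

States satisfying on ∧ target: {n4, n6}.
States satisfying ¬target: {n2, n3, n5}.
States satisfying A[on ∧ target U ¬target]: {n2, n3, n5}.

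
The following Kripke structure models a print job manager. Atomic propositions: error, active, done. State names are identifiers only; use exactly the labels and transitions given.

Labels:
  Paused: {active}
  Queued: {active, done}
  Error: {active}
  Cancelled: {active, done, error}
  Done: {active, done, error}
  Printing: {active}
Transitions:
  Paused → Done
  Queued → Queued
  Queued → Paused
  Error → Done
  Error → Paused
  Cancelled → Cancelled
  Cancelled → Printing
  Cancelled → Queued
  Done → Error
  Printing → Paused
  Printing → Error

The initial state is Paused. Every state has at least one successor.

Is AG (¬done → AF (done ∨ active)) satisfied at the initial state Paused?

Satisfied

States satisfying ¬done → AF (done ∨ active): {Paused, Queued, Error, Cancelled, Done, Printing}.
States satisfying AG (¬done → AF (done ∨ active)): {Paused, Queued, Error, Cancelled, Done, Printing}.
Every state reachable from Paused satisfies ¬done → AF (done ∨ active).
Paused ∈ Sat(AG (¬done → AF (done ∨ active))).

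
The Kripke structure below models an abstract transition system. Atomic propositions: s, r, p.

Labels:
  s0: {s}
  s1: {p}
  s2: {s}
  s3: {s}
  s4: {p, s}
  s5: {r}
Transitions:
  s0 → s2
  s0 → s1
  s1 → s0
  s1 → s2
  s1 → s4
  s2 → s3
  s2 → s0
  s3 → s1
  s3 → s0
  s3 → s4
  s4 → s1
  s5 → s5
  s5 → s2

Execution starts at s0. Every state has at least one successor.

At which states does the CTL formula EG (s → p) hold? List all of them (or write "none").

{s1, s4, s5}

States satisfying s → p: {s1, s4, s5}.
States satisfying EG (s → p): {s1, s4, s5}.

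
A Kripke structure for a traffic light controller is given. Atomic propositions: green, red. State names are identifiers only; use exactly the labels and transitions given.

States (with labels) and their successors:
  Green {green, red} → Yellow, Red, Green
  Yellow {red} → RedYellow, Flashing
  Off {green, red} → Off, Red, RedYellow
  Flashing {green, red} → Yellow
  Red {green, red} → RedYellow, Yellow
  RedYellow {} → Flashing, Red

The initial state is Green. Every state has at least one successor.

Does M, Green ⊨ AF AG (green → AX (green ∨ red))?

Does not hold

States satisfying AG (green → AX (green ∨ red)): ∅.
States satisfying AF AG (green → AX (green ∨ red)): ∅.
There is a path from Green along which AG (green → AX (green ∨ red)) never holds.
Green ∉ Sat(AF AG (green → AX (green ∨ red))).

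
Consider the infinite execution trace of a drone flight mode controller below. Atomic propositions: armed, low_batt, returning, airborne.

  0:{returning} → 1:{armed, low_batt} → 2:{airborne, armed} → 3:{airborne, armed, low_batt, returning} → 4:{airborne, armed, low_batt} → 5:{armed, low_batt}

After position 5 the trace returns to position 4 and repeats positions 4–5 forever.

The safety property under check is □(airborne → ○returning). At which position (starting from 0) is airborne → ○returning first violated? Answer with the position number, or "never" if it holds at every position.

3

Check airborne → ○returning at each position in order: 0 ✓, 1 ✓, 2 ✓.
At position 3 the labels are {airborne, armed, low_batt, returning} and the next position 4 has {airborne, armed, low_batt}, so airborne → ○returning is false there. This is the first violation.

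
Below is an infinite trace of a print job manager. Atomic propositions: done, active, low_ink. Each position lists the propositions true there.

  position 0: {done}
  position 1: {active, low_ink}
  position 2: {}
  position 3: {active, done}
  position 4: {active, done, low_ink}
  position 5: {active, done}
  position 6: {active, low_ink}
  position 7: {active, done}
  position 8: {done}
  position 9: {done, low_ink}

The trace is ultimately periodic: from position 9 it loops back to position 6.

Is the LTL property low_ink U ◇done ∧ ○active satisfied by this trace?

Satisfied

Walking from position 0: ◇done first holds at position 0, and low_ink holds at every earlier position along the way, so low_ink U ◇done holds.
The position after 0 is 1; active is true there.
At position 0: low_ink U ◇done is true; ○active is true; so low_ink U ◇done ∧ ○active is true.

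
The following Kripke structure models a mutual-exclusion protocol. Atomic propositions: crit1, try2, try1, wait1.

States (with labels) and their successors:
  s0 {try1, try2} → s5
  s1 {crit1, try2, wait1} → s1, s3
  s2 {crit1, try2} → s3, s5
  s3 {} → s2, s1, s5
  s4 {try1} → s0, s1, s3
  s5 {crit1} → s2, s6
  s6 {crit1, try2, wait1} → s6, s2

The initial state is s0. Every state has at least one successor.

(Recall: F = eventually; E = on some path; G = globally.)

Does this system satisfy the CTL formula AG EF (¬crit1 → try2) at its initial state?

Satisfied

States satisfying EF (¬crit1 → try2): {s0, s1, s2, s3, s4, s5, s6}.
States satisfying AG EF (¬crit1 → try2): {s0, s1, s2, s3, s4, s5, s6}.
Every state reachable from s0 satisfies EF (¬crit1 → try2).
s0 ∈ Sat(AG EF (¬crit1 → try2)).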